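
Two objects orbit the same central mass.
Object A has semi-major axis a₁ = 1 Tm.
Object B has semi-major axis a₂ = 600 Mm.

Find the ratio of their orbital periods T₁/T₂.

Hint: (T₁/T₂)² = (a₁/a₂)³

Convert to SI: a₁ = 1 Tm = 1e+12 m; a₂ = 600 Mm = 6e+08 m.
From Kepler's third law, (T₁/T₂)² = (a₁/a₂)³, so T₁/T₂ = (a₁/a₂)^(3/2).
a₁/a₂ = 1e+12 / 6e+08 = 1666.67.
T₁/T₂ = (1666.67)^(3/2) ≈ 6.804e+04.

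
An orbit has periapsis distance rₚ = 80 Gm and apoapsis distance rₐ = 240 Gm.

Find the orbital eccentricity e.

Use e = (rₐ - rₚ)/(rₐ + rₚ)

Convert to SI: rₚ = 80 Gm = 8e+10 m; rₐ = 240 Gm = 2.4e+11 m.
e = (rₐ − rₚ) / (rₐ + rₚ).
e = (2.4e+11 − 8e+10) / (2.4e+11 + 8e+10) = 1.6e+11 / 3.2e+11 ≈ 0.5.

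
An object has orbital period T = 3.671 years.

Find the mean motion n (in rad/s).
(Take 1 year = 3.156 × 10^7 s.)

Convert to SI: T = 3.671 years = 1.15857e+08 s.
n = 2π / T.
n = 2π / 1.15857e+08 s ≈ 5.423e-08 rad/s.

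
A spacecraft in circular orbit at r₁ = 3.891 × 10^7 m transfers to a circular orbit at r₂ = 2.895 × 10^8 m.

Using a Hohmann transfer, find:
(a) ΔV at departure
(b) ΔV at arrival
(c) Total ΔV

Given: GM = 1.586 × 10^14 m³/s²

Transfer semi-major axis: a_t = (r₁ + r₂)/2 = (3.891e+07 + 2.895e+08)/2 = 1.64205e+08 m.
Circular speeds: v₁ = √(GM/r₁) = 2018.93 m/s, v₂ = √(GM/r₂) = 740.163 m/s.
Transfer speeds (vis-viva v² = GM(2/r − 1/a_t)): v₁ᵗ = 2680.72 m/s, v₂ᵗ = 360.3 m/s.
(a) ΔV₁ = |v₁ᵗ − v₁| ≈ 661.8 m/s = 661.8 m/s.
(b) ΔV₂ = |v₂ − v₂ᵗ| ≈ 379.9 m/s = 379.9 m/s.
(c) ΔV_total = ΔV₁ + ΔV₂ ≈ 1042 m/s = 1.042 km/s.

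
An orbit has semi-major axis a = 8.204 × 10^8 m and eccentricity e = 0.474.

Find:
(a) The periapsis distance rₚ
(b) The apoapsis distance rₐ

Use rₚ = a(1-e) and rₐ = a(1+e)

(a) rₚ = a(1 − e) = 8.204e+08 · (1 − 0.474) = 8.204e+08 · 0.526 ≈ 4.315e+08 m = 4.315 × 10^8 m.
(b) rₐ = a(1 + e) = 8.204e+08 · (1 + 0.474) = 8.204e+08 · 1.474 ≈ 1.209e+09 m = 1.209 × 10^9 m.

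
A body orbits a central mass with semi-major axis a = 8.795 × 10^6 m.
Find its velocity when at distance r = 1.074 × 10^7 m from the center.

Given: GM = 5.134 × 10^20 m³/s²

Vis-viva: v = √(GM · (2/r − 1/a)).
2/r − 1/a = 2/1.074e+07 − 1/8.795e+06 = 7.25188e-08 m⁻¹.
v = √(5.134e+20 · 7.25188e-08) m/s ≈ 6.102e+06 m/s = 6102 km/s.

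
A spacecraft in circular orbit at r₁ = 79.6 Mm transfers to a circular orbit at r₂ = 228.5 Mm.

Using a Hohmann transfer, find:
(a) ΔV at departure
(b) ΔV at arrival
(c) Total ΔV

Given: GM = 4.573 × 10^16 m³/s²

Convert to SI: r₁ = 79.6 Mm = 7.96e+07 m; r₂ = 228.5 Mm = 2.285e+08 m.
Transfer semi-major axis: a_t = (r₁ + r₂)/2 = (7.96e+07 + 2.285e+08)/2 = 1.5405e+08 m.
Circular speeds: v₁ = √(GM/r₁) = 23968.7 m/s, v₂ = √(GM/r₂) = 14146.8 m/s.
Transfer speeds (vis-viva v² = GM(2/r − 1/a_t)): v₁ᵗ = 29191.5 m/s, v₂ᵗ = 10169.1 m/s.
(a) ΔV₁ = |v₁ᵗ − v₁| ≈ 5223 m/s = 5.223 km/s.
(b) ΔV₂ = |v₂ − v₂ᵗ| ≈ 3978 m/s = 3.978 km/s.
(c) ΔV_total = ΔV₁ + ΔV₂ ≈ 9200 m/s = 9.2 km/s.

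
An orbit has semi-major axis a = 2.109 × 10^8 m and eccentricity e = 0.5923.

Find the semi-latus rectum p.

p = a (1 − e²).
p = 2.109e+08 · (1 − (0.5923)²) = 2.109e+08 · 0.649181 ≈ 1.369e+08 m = 1.369 × 10^8 m.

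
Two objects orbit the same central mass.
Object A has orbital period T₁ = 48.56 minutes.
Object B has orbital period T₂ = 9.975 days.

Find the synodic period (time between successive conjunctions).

Convert to SI: T₁ = 48.56 minutes = 2913.6 s; T₂ = 9.975 days = 861840 s.
T_syn = |T₁ · T₂ / (T₁ − T₂)|.
T_syn = |2913.6 · 861840 / (2913.6 − 861840)| s ≈ 2923 s = 48.72 minutes.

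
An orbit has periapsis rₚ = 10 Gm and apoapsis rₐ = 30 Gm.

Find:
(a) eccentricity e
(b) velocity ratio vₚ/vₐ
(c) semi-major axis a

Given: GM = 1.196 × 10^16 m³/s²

Convert to SI: rₚ = 10 Gm = 1e+10 m; rₐ = 30 Gm = 3e+10 m.
(a) e = (rₐ − rₚ)/(rₐ + rₚ) = (3e+10 − 1e+10)/(3e+10 + 1e+10) ≈ 0.5
(b) Conservation of angular momentum (rₚvₚ = rₐvₐ) gives vₚ/vₐ = rₐ/rₚ = 3e+10/1e+10 ≈ 3
(c) a = (rₚ + rₐ)/2 = (1e+10 + 3e+10)/2 ≈ 2e+10 m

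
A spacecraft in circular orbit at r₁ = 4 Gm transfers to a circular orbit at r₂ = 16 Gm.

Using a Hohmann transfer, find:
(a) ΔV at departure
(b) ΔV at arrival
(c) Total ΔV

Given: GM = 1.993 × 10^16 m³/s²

Convert to SI: r₁ = 4 Gm = 4e+09 m; r₂ = 16 Gm = 1.6e+10 m.
Transfer semi-major axis: a_t = (r₁ + r₂)/2 = (4e+09 + 1.6e+10)/2 = 1e+10 m.
Circular speeds: v₁ = √(GM/r₁) = 2232.15 m/s, v₂ = √(GM/r₂) = 1116.08 m/s.
Transfer speeds (vis-viva v² = GM(2/r − 1/a_t)): v₁ᵗ = 2823.47 m/s, v₂ᵗ = 705.868 m/s.
(a) ΔV₁ = |v₁ᵗ − v₁| ≈ 591.3 m/s = 591.3 m/s.
(b) ΔV₂ = |v₂ − v₂ᵗ| ≈ 410.2 m/s = 410.2 m/s.
(c) ΔV_total = ΔV₁ + ΔV₂ ≈ 1002 m/s = 1.002 km/s.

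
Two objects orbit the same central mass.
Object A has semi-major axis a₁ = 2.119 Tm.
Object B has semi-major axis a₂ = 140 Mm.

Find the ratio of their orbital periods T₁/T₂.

Convert to SI: a₁ = 2.119 Tm = 2.119e+12 m; a₂ = 140 Mm = 1.4e+08 m.
From Kepler's third law, (T₁/T₂)² = (a₁/a₂)³, so T₁/T₂ = (a₁/a₂)^(3/2).
a₁/a₂ = 2.119e+12 / 1.4e+08 = 15135.7.
T₁/T₂ = (15135.7)^(3/2) ≈ 1.862e+06.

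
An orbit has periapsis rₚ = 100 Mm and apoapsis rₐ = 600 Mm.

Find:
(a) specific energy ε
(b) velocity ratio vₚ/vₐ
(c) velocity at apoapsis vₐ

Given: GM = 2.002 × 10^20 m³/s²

Convert to SI: rₚ = 100 Mm = 1e+08 m; rₐ = 600 Mm = 6e+08 m.
(a) With a = (rₚ + rₐ)/2 = 3.5e+08 m, ε = −GM/(2a) = −2.002e+20/(2 · 3.5e+08) J/kg ≈ -2.86e+11 J/kg
(b) Conservation of angular momentum (rₚvₚ = rₐvₐ) gives vₚ/vₐ = rₐ/rₚ = 6e+08/1e+08 ≈ 6
(c) With a = (rₚ + rₐ)/2 = 3.5e+08 m, vₐ = √(GM (2/rₐ − 1/a)) = √(2.002e+20 · (2/6e+08 − 1/3.5e+08)) m/s ≈ 3.088e+05 m/s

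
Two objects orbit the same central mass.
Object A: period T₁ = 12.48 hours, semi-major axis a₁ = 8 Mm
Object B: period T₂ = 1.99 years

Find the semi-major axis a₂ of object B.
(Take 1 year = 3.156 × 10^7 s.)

Convert to SI: T₁ = 12.48 hours = 44928 s; a₁ = 8 Mm = 8e+06 m; T₂ = 1.99 years = 6.28044e+07 s.
Kepler's third law: (T₁/T₂)² = (a₁/a₂)³ ⇒ a₂ = a₁ · (T₂/T₁)^(2/3).
T₂/T₁ = 6.28044e+07 / 44928 = 1397.89.
a₂ = 8e+06 · (1397.89)^(2/3) m ≈ 1e+09 m = 1 Gm.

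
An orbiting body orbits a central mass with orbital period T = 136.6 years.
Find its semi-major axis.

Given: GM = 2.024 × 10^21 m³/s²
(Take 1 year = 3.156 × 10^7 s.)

Convert to SI: T = 136.6 years = 4.3111e+09 s.
Invert Kepler's third law: a = (GM · T² / (4π²))^(1/3).
Substituting T = 4.3111e+09 s and GM = 2.024e+21 m³/s²:
a = (2.024e+21 · (4.3111e+09)² / (4π²))^(1/3) m
a ≈ 9.84e+12 m = 9.84 × 10^12 m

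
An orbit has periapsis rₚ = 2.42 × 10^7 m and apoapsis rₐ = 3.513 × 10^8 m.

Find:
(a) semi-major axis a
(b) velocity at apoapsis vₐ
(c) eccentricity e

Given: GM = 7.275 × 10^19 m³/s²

(a) a = (rₚ + rₐ)/2 = (2.42e+07 + 3.513e+08)/2 ≈ 1.878e+08 m
(b) With a = (rₚ + rₐ)/2 = 1.8775e+08 m, vₐ = √(GM (2/rₐ − 1/a)) = √(7.275e+19 · (2/3.513e+08 − 1/1.8775e+08)) m/s ≈ 1.634e+05 m/s
(c) e = (rₐ − rₚ)/(rₐ + rₚ) = (3.513e+08 − 2.42e+07)/(3.513e+08 + 2.42e+07) ≈ 0.8711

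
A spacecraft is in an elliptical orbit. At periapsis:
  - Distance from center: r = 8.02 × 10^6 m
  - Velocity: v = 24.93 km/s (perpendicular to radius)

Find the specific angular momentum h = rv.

Convert to SI: v = 24.93 km/s = 24930 m/s.
With v perpendicular to r, h = r · v.
h = 8.02e+06 · 24930 m²/s ≈ 1.999e+11 m²/s.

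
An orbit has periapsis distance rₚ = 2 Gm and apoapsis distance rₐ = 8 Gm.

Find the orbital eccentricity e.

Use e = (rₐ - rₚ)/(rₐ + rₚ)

Convert to SI: rₚ = 2 Gm = 2e+09 m; rₐ = 8 Gm = 8e+09 m.
e = (rₐ − rₚ) / (rₐ + rₚ).
e = (8e+09 − 2e+09) / (8e+09 + 2e+09) = 6e+09 / 1e+10 ≈ 0.6.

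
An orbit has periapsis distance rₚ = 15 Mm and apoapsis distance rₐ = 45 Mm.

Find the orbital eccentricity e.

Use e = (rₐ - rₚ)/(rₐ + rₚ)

Convert to SI: rₚ = 15 Mm = 1.5e+07 m; rₐ = 45 Mm = 4.5e+07 m.
e = (rₐ − rₚ) / (rₐ + rₚ).
e = (4.5e+07 − 1.5e+07) / (4.5e+07 + 1.5e+07) = 3e+07 / 6e+07 ≈ 0.5.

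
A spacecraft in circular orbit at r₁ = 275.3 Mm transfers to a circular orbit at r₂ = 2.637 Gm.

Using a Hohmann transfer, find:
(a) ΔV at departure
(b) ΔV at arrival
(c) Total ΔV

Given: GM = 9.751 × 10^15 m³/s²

Convert to SI: r₁ = 275.3 Mm = 2.753e+08 m; r₂ = 2.637 Gm = 2.637e+09 m.
Transfer semi-major axis: a_t = (r₁ + r₂)/2 = (2.753e+08 + 2.637e+09)/2 = 1.45615e+09 m.
Circular speeds: v₁ = √(GM/r₁) = 5951.43 m/s, v₂ = √(GM/r₂) = 1922.96 m/s.
Transfer speeds (vis-viva v² = GM(2/r − 1/a_t)): v₁ᵗ = 8008.91 m/s, v₂ᵗ = 836.122 m/s.
(a) ΔV₁ = |v₁ᵗ − v₁| ≈ 2057 m/s = 2.057 km/s.
(b) ΔV₂ = |v₂ − v₂ᵗ| ≈ 1087 m/s = 1.087 km/s.
(c) ΔV_total = ΔV₁ + ΔV₂ ≈ 3144 m/s = 3.144 km/s.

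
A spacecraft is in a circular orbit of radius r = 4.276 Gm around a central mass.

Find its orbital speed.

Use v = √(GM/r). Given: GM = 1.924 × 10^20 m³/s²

Convert to SI: r = 4.276 Gm = 4.276e+09 m.
For a circular orbit, gravity supplies the centripetal force, so v = √(GM / r).
v = √(1.924e+20 / 4.276e+09) m/s ≈ 2.121e+05 m/s = 212.1 km/s.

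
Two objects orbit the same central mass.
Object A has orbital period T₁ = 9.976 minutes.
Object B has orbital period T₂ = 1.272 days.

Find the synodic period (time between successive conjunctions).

Convert to SI: T₁ = 9.976 minutes = 598.56 s; T₂ = 1.272 days = 109901 s.
T_syn = |T₁ · T₂ / (T₁ − T₂)|.
T_syn = |598.56 · 109901 / (598.56 − 109901)| s ≈ 601.8 s = 10.03 minutes.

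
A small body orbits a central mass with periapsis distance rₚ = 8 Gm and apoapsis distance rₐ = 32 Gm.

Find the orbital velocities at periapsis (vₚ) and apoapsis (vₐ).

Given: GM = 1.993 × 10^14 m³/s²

Convert to SI: rₚ = 8 Gm = 8e+09 m; rₐ = 32 Gm = 3.2e+10 m.
Use the vis-viva equation v² = GM(2/r − 1/a) with a = (rₚ + rₐ)/2 = (8e+09 + 3.2e+10)/2 = 2e+10 m.
vₚ = √(GM · (2/rₚ − 1/a)) = √(1.993e+14 · (2/8e+09 − 1/2e+10)) m/s ≈ 199.6 m/s = 199.6 m/s.
vₐ = √(GM · (2/rₐ − 1/a)) = √(1.993e+14 · (2/3.2e+10 − 1/2e+10)) m/s ≈ 49.91 m/s = 49.91 m/s.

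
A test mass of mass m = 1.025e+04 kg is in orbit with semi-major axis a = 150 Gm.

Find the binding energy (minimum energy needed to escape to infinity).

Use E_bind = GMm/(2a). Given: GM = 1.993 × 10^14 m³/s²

Convert to SI: a = 150 Gm = 1.5e+11 m.
Total orbital energy is E = −GMm/(2a); binding energy is E_bind = −E = GMm/(2a).
E_bind = 1.993e+14 · 1.025e+04 / (2 · 1.5e+11) J ≈ 6.809e+06 J = 6.809 MJ.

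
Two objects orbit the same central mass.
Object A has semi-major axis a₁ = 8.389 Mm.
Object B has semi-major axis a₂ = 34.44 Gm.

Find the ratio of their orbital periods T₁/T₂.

Convert to SI: a₁ = 8.389 Mm = 8.389e+06 m; a₂ = 34.44 Gm = 3.444e+10 m.
From Kepler's third law, (T₁/T₂)² = (a₁/a₂)³, so T₁/T₂ = (a₁/a₂)^(3/2).
a₁/a₂ = 8.389e+06 / 3.444e+10 = 0.000243583.
T₁/T₂ = (0.000243583)^(3/2) ≈ 3.802e-06.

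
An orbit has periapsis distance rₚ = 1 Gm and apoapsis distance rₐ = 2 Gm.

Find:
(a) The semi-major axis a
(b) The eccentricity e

Convert to SI: rₚ = 1 Gm = 1e+09 m; rₐ = 2 Gm = 2e+09 m.
(a) a = (rₚ + rₐ) / 2 = (1e+09 + 2e+09) / 2 ≈ 1.5e+09 m = 1.5 Gm.
(b) e = (rₐ − rₚ) / (rₐ + rₚ) = (2e+09 − 1e+09) / (2e+09 + 1e+09) ≈ 0.3333.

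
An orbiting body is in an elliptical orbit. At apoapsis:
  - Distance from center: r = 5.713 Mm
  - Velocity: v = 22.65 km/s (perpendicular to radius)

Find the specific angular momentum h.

Convert to SI: r = 5.713 Mm = 5.713e+06 m; v = 22.65 km/s = 22650 m/s.
With v perpendicular to r, h = r · v.
h = 5.713e+06 · 22650 m²/s ≈ 1.294e+11 m²/s.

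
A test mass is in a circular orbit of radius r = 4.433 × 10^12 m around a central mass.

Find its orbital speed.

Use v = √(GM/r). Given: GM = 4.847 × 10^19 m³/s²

For a circular orbit, gravity supplies the centripetal force, so v = √(GM / r).
v = √(4.847e+19 / 4.433e+12) m/s ≈ 3307 m/s = 3.307 km/s.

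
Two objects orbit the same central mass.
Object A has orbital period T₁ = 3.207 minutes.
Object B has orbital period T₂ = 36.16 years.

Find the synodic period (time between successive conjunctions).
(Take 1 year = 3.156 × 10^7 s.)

Convert to SI: T₁ = 3.207 minutes = 192.42 s; T₂ = 36.16 years = 1.14121e+09 s.
T_syn = |T₁ · T₂ / (T₁ − T₂)|.
T_syn = |192.42 · 1.14121e+09 / (192.42 − 1.14121e+09)| s ≈ 192.4 s = 3.207 minutes.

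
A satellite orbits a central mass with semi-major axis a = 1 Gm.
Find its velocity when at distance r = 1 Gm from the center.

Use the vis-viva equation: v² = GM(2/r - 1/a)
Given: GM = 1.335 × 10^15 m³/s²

Convert to SI: a = 1 Gm = 1e+09 m; r = 1 Gm = 1e+09 m.
Vis-viva: v = √(GM · (2/r − 1/a)).
2/r − 1/a = 2/1e+09 − 1/1e+09 = 1e-09 m⁻¹.
v = √(1.335e+15 · 1e-09) m/s ≈ 1155 m/s = 1.155 km/s.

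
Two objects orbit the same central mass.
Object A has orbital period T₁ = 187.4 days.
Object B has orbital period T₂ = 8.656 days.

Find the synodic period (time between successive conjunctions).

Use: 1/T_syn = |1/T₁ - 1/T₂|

Convert to SI: T₁ = 187.4 days = 1.61914e+07 s; T₂ = 8.656 days = 747878 s.
T_syn = |T₁ · T₂ / (T₁ − T₂)|.
T_syn = |1.61914e+07 · 747878 / (1.61914e+07 − 747878)| s ≈ 7.841e+05 s = 9.075 days.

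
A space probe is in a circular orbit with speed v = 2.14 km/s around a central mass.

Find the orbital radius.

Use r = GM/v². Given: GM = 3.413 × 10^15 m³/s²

Convert to SI: v = 2.14 km/s = 2140 m/s.
For a circular orbit, v² = GM / r, so r = GM / v².
r = 3.413e+15 / (2140)² m ≈ 7.453e+08 m = 745.3 Mm.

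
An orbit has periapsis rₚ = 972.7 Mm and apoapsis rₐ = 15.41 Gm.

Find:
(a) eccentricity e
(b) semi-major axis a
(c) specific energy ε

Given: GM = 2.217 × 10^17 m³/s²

Convert to SI: rₚ = 972.7 Mm = 9.727e+08 m; rₐ = 15.41 Gm = 1.541e+10 m.
(a) e = (rₐ − rₚ)/(rₐ + rₚ) = (1.541e+10 − 9.727e+08)/(1.541e+10 + 9.727e+08) ≈ 0.8813
(b) a = (rₚ + rₐ)/2 = (9.727e+08 + 1.541e+10)/2 ≈ 8.191e+09 m
(c) With a = (rₚ + rₐ)/2 = 8.19135e+09 m, ε = −GM/(2a) = −2.217e+17/(2 · 8.19135e+09) J/kg ≈ -1.353e+07 J/kg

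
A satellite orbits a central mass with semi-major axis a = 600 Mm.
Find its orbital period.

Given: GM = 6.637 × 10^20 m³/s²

Convert to SI: a = 600 Mm = 6e+08 m.
Kepler's third law: T = 2π √(a³ / GM).
Substituting a = 6e+08 m and GM = 6.637e+20 m³/s²:
T = 2π √((6e+08)³ / 6.637e+20) s
T ≈ 3584 s = 59.74 minutes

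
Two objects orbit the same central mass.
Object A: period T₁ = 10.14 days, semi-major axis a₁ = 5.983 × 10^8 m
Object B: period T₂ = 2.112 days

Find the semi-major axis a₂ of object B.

Convert to SI: T₁ = 10.14 days = 876096 s; T₂ = 2.112 days = 182477 s.
Kepler's third law: (T₁/T₂)² = (a₁/a₂)³ ⇒ a₂ = a₁ · (T₂/T₁)^(2/3).
T₂/T₁ = 182477 / 876096 = 0.208284.
a₂ = 5.983e+08 · (0.208284)^(2/3) m ≈ 2.102e+08 m = 2.102 × 10^8 m.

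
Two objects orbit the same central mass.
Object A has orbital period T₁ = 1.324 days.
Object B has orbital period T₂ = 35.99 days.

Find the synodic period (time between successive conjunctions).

Convert to SI: T₁ = 1.324 days = 114394 s; T₂ = 35.99 days = 3.10954e+06 s.
T_syn = |T₁ · T₂ / (T₁ − T₂)|.
T_syn = |114394 · 3.10954e+06 / (114394 − 3.10954e+06)| s ≈ 1.188e+05 s = 1.375 days.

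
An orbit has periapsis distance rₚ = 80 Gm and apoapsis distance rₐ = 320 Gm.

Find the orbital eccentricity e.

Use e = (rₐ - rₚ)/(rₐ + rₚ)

Convert to SI: rₚ = 80 Gm = 8e+10 m; rₐ = 320 Gm = 3.2e+11 m.
e = (rₐ − rₚ) / (rₐ + rₚ).
e = (3.2e+11 − 8e+10) / (3.2e+11 + 8e+10) = 2.4e+11 / 4e+11 ≈ 0.6.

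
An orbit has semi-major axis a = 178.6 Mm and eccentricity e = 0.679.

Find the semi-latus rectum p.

Convert to SI: a = 178.6 Mm = 1.786e+08 m.
p = a (1 − e²).
p = 1.786e+08 · (1 − (0.679)²) = 1.786e+08 · 0.538959 ≈ 9.626e+07 m = 96.26 Mm.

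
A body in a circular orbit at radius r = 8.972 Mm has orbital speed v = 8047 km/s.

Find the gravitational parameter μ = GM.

Convert to SI: r = 8.972 Mm = 8.972e+06 m; v = 8047 km/s = 8.047e+06 m/s.
For a circular orbit v² = GM/r, so GM = v² · r.
GM = (8.047e+06)² · 8.972e+06 m³/s² ≈ 5.81e+20 m³/s² = 5.81 × 10^20 m³/s².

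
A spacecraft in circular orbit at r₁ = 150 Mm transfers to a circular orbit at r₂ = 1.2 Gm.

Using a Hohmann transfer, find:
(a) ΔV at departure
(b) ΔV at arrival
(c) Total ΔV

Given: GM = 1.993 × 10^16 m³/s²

Convert to SI: r₁ = 150 Mm = 1.5e+08 m; r₂ = 1.2 Gm = 1.2e+09 m.
Transfer semi-major axis: a_t = (r₁ + r₂)/2 = (1.5e+08 + 1.2e+09)/2 = 6.75e+08 m.
Circular speeds: v₁ = √(GM/r₁) = 11526.8 m/s, v₂ = √(GM/r₂) = 4075.33 m/s.
Transfer speeds (vis-viva v² = GM(2/r − 1/a_t)): v₁ᵗ = 15369 m/s, v₂ᵗ = 1921.13 m/s.
(a) ΔV₁ = |v₁ᵗ − v₁| ≈ 3842 m/s = 3.842 km/s.
(b) ΔV₂ = |v₂ − v₂ᵗ| ≈ 2154 m/s = 2.154 km/s.
(c) ΔV_total = ΔV₁ + ΔV₂ ≈ 5996 m/s = 5.996 km/s.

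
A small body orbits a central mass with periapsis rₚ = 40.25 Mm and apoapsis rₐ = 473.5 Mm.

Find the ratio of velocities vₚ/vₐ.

Convert to SI: rₚ = 40.25 Mm = 4.025e+07 m; rₐ = 473.5 Mm = 4.735e+08 m.
Conservation of angular momentum gives rₚvₚ = rₐvₐ, so vₚ/vₐ = rₐ/rₚ.
vₚ/vₐ = 4.735e+08 / 4.025e+07 ≈ 11.76.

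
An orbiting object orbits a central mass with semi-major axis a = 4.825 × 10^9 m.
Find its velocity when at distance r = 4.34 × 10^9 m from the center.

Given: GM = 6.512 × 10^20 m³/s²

Vis-viva: v = √(GM · (2/r − 1/a)).
2/r − 1/a = 2/4.34e+09 − 1/4.825e+09 = 2.53576e-10 m⁻¹.
v = √(6.512e+20 · 2.53576e-10) m/s ≈ 4.064e+05 m/s = 406.4 km/s.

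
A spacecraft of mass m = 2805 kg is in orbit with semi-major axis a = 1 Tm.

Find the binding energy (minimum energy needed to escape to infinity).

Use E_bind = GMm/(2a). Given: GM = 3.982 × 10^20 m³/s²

Convert to SI: a = 1 Tm = 1e+12 m.
Total orbital energy is E = −GMm/(2a); binding energy is E_bind = −E = GMm/(2a).
E_bind = 3.982e+20 · 2805 / (2 · 1e+12) J ≈ 5.585e+11 J = 558.5 GJ.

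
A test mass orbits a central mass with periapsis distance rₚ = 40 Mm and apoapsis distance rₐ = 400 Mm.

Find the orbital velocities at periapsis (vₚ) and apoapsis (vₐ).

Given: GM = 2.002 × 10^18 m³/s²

Convert to SI: rₚ = 40 Mm = 4e+07 m; rₐ = 400 Mm = 4e+08 m.
Use the vis-viva equation v² = GM(2/r − 1/a) with a = (rₚ + rₐ)/2 = (4e+07 + 4e+08)/2 = 2.2e+08 m.
vₚ = √(GM · (2/rₚ − 1/a)) = √(2.002e+18 · (2/4e+07 − 1/2.2e+08)) m/s ≈ 3.017e+05 m/s = 301.7 km/s.
vₐ = √(GM · (2/rₐ − 1/a)) = √(2.002e+18 · (2/4e+08 − 1/2.2e+08)) m/s ≈ 3.017e+04 m/s = 30.17 km/s.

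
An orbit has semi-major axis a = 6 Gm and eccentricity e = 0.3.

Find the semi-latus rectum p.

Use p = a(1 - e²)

Convert to SI: a = 6 Gm = 6e+09 m.
p = a (1 − e²).
p = 6e+09 · (1 − (0.3)²) = 6e+09 · 0.91 ≈ 5.46e+09 m = 5.46 Gm.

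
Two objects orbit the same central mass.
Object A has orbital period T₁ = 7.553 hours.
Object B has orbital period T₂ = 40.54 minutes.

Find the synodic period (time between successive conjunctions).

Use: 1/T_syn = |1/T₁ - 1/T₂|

Convert to SI: T₁ = 7.553 hours = 27190.8 s; T₂ = 40.54 minutes = 2432.4 s.
T_syn = |T₁ · T₂ / (T₁ − T₂)|.
T_syn = |27190.8 · 2432.4 / (27190.8 − 2432.4)| s ≈ 2671 s = 44.52 minutes.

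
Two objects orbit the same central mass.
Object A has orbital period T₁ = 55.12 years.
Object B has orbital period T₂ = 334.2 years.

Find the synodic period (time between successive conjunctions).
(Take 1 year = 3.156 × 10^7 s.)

Convert to SI: T₁ = 55.12 years = 1.73959e+09 s; T₂ = 334.2 years = 1.05474e+10 s.
T_syn = |T₁ · T₂ / (T₁ − T₂)|.
T_syn = |1.73959e+09 · 1.05474e+10 / (1.73959e+09 − 1.05474e+10)| s ≈ 2.083e+09 s = 66.01 years.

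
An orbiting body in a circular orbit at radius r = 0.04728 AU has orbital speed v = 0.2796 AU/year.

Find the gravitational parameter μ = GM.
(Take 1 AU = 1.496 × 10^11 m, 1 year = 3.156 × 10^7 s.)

Convert to SI: r = 0.04728 AU = 7.07309e+09 m; v = 0.2796 AU/year = 1325.35 m/s.
For a circular orbit v² = GM/r, so GM = v² · r.
GM = (1325.35)² · 7.07309e+09 m³/s² ≈ 1.242e+16 m³/s² = 1.242 × 10^16 m³/s².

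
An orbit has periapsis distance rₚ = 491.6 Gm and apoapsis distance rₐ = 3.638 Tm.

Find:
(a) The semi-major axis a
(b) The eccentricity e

Convert to SI: rₚ = 491.6 Gm = 4.916e+11 m; rₐ = 3.638 Tm = 3.638e+12 m.
(a) a = (rₚ + rₐ) / 2 = (4.916e+11 + 3.638e+12) / 2 ≈ 2.065e+12 m = 2.065 Tm.
(b) e = (rₐ − rₚ) / (rₐ + rₚ) = (3.638e+12 − 4.916e+11) / (3.638e+12 + 4.916e+11) ≈ 0.7619.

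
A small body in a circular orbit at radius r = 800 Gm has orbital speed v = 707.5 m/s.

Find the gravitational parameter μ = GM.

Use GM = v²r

Convert to SI: r = 800 Gm = 8e+11 m.
For a circular orbit v² = GM/r, so GM = v² · r.
GM = (707.5)² · 8e+11 m³/s² ≈ 4.004e+17 m³/s² = 4.004 × 10^17 m³/s².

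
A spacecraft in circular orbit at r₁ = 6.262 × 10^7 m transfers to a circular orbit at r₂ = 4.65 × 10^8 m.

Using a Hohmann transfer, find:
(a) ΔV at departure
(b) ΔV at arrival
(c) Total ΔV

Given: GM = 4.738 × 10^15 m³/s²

Transfer semi-major axis: a_t = (r₁ + r₂)/2 = (6.262e+07 + 4.65e+08)/2 = 2.6381e+08 m.
Circular speeds: v₁ = √(GM/r₁) = 8698.43 m/s, v₂ = √(GM/r₂) = 3192.06 m/s.
Transfer speeds (vis-viva v² = GM(2/r − 1/a_t)): v₁ᵗ = 11548.4 m/s, v₂ᵗ = 1555.18 m/s.
(a) ΔV₁ = |v₁ᵗ − v₁| ≈ 2850 m/s = 2.85 km/s.
(b) ΔV₂ = |v₂ − v₂ᵗ| ≈ 1637 m/s = 1.637 km/s.
(c) ΔV_total = ΔV₁ + ΔV₂ ≈ 4487 m/s = 4.487 km/s.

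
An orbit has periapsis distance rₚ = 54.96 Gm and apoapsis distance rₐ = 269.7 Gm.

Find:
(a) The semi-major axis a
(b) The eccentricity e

Convert to SI: rₚ = 54.96 Gm = 5.496e+10 m; rₐ = 269.7 Gm = 2.697e+11 m.
(a) a = (rₚ + rₐ) / 2 = (5.496e+10 + 2.697e+11) / 2 ≈ 1.623e+11 m = 162.3 Gm.
(b) e = (rₐ − rₚ) / (rₐ + rₚ) = (2.697e+11 − 5.496e+10) / (2.697e+11 + 5.496e+10) ≈ 0.6614.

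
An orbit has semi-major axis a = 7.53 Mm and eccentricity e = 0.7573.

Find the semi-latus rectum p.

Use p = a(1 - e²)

Convert to SI: a = 7.53 Mm = 7.53e+06 m.
p = a (1 − e²).
p = 7.53e+06 · (1 − (0.7573)²) = 7.53e+06 · 0.426497 ≈ 3.212e+06 m = 3.212 Mm.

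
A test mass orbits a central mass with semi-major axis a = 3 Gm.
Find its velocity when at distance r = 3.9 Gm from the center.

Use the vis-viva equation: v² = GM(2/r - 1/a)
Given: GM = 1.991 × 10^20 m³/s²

Convert to SI: a = 3 Gm = 3e+09 m; r = 3.9 Gm = 3.9e+09 m.
Vis-viva: v = √(GM · (2/r − 1/a)).
2/r − 1/a = 2/3.9e+09 − 1/3e+09 = 1.79487e-10 m⁻¹.
v = √(1.991e+20 · 1.79487e-10) m/s ≈ 1.89e+05 m/s = 189 km/s.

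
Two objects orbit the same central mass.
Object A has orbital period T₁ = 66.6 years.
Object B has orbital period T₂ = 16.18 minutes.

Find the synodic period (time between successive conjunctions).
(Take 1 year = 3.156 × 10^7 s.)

Convert to SI: T₁ = 66.6 years = 2.1019e+09 s; T₂ = 16.18 minutes = 970.8 s.
T_syn = |T₁ · T₂ / (T₁ − T₂)|.
T_syn = |2.1019e+09 · 970.8 / (2.1019e+09 − 970.8)| s ≈ 970.8 s = 16.18 minutes.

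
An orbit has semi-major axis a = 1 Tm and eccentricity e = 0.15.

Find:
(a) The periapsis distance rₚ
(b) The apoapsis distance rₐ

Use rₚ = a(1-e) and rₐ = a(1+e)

Convert to SI: a = 1 Tm = 1e+12 m.
(a) rₚ = a(1 − e) = 1e+12 · (1 − 0.15) = 1e+12 · 0.85 ≈ 8.5e+11 m = 850 Gm.
(b) rₐ = a(1 + e) = 1e+12 · (1 + 0.15) = 1e+12 · 1.15 ≈ 1.15e+12 m = 1.15 Tm.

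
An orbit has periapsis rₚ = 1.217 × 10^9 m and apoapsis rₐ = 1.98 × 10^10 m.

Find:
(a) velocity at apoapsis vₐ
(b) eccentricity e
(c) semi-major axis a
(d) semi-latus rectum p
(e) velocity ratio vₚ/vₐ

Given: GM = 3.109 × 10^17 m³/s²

(a) With a = (rₚ + rₐ)/2 = 1.05085e+10 m, vₐ = √(GM (2/rₐ − 1/a)) = √(3.109e+17 · (2/1.98e+10 − 1/1.05085e+10)) m/s ≈ 1349 m/s
(b) e = (rₐ − rₚ)/(rₐ + rₚ) = (1.98e+10 − 1.217e+09)/(1.98e+10 + 1.217e+09) ≈ 0.8842
(c) a = (rₚ + rₐ)/2 = (1.217e+09 + 1.98e+10)/2 ≈ 1.051e+10 m
(d) From a = (rₚ + rₐ)/2 = 1.05085e+10 m and e = (rₐ − rₚ)/(rₐ + rₚ) = 0.884189, p = a(1 − e²) = 1.05085e+10 · (1 − (0.884189)²) ≈ 2.293e+09 m
(e) Conservation of angular momentum (rₚvₚ = rₐvₐ) gives vₚ/vₐ = rₐ/rₚ = 1.98e+10/1.217e+09 ≈ 16.27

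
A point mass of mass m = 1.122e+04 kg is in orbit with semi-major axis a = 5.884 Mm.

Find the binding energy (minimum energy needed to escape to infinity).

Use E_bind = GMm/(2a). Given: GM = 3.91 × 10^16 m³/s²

Convert to SI: a = 5.884 Mm = 5.884e+06 m.
Total orbital energy is E = −GMm/(2a); binding energy is E_bind = −E = GMm/(2a).
E_bind = 3.91e+16 · 1.122e+04 / (2 · 5.884e+06) J ≈ 3.728e+13 J = 37.28 TJ.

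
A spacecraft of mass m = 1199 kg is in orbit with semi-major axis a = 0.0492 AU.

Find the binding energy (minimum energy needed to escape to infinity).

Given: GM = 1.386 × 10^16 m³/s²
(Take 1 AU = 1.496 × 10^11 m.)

Convert to SI: a = 0.0492 AU = 7.36032e+09 m.
Total orbital energy is E = −GMm/(2a); binding energy is E_bind = −E = GMm/(2a).
E_bind = 1.386e+16 · 1199 / (2 · 7.36032e+09) J ≈ 1.129e+09 J = 1.129 GJ.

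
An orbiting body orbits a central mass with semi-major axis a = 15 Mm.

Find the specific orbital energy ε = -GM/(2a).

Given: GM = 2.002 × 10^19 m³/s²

Convert to SI: a = 15 Mm = 1.5e+07 m.
ε = −GM / (2a).
ε = −2.002e+19 / (2 · 1.5e+07) J/kg ≈ -6.673e+11 J/kg = -667.3 GJ/kg.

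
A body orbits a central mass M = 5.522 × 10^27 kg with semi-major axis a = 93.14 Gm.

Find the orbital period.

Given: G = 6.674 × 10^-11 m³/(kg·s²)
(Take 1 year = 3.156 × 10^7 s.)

Convert to SI: a = 93.14 Gm = 9.314e+10 m.
GM = G · M = 6.674e-11 · 5.522e+27 = 3.68538e+17 m³/s².
Kepler's third law: T = 2π √(a³ / GM).
Substituting a = 9.314e+10 m and GM = 3.68538e+17 m³/s²:
T = 2π √((9.314e+10)³ / 3.68538e+17) s
T ≈ 2.942e+08 s = 9.322 years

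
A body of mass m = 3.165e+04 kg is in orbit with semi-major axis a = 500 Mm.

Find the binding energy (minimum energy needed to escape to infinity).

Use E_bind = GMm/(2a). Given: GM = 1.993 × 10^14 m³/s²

Convert to SI: a = 500 Mm = 5e+08 m.
Total orbital energy is E = −GMm/(2a); binding energy is E_bind = −E = GMm/(2a).
E_bind = 1.993e+14 · 3.165e+04 / (2 · 5e+08) J ≈ 6.308e+09 J = 6.308 GJ.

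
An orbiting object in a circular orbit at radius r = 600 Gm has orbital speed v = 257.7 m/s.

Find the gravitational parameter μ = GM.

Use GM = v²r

Convert to SI: r = 600 Gm = 6e+11 m.
For a circular orbit v² = GM/r, so GM = v² · r.
GM = (257.7)² · 6e+11 m³/s² ≈ 3.985e+16 m³/s² = 3.985 × 10^16 m³/s².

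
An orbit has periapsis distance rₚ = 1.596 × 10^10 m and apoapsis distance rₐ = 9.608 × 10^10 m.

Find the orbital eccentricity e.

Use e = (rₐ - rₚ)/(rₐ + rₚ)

e = (rₐ − rₚ) / (rₐ + rₚ).
e = (9.608e+10 − 1.596e+10) / (9.608e+10 + 1.596e+10) = 8.012e+10 / 1.1204e+11 ≈ 0.7151.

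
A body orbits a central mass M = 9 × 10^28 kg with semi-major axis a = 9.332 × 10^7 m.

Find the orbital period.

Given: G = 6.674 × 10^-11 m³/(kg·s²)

GM = G · M = 6.674e-11 · 9e+28 = 6.0066e+18 m³/s².
Kepler's third law: T = 2π √(a³ / GM).
Substituting a = 9.332e+07 m and GM = 6.0066e+18 m³/s²:
T = 2π √((9.332e+07)³ / 6.0066e+18) s
T ≈ 2311 s = 38.52 minutes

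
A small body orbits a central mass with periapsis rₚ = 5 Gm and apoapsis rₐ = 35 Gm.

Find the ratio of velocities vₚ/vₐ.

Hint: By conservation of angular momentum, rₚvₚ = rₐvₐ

Convert to SI: rₚ = 5 Gm = 5e+09 m; rₐ = 35 Gm = 3.5e+10 m.
Conservation of angular momentum gives rₚvₚ = rₐvₐ, so vₚ/vₐ = rₐ/rₚ.
vₚ/vₐ = 3.5e+10 / 5e+09 ≈ 7.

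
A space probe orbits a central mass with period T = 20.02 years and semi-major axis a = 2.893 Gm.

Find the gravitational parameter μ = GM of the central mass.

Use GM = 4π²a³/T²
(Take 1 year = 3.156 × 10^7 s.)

Convert to SI: T = 20.02 years = 6.31831e+08 s; a = 2.893 Gm = 2.893e+09 m.
GM = 4π² · a³ / T².
GM = 4π² · (2.893e+09)³ / (6.31831e+08)² m³/s² ≈ 2.394e+12 m³/s² = 2.394 × 10^12 m³/s².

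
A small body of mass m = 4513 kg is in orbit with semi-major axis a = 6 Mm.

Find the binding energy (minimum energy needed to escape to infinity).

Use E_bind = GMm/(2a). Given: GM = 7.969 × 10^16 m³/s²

Convert to SI: a = 6 Mm = 6e+06 m.
Total orbital energy is E = −GMm/(2a); binding energy is E_bind = −E = GMm/(2a).
E_bind = 7.969e+16 · 4513 / (2 · 6e+06) J ≈ 2.997e+13 J = 29.97 TJ.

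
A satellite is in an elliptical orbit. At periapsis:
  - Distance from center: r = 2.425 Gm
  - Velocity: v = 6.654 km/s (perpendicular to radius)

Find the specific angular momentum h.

Convert to SI: r = 2.425 Gm = 2.425e+09 m; v = 6.654 km/s = 6654 m/s.
With v perpendicular to r, h = r · v.
h = 2.425e+09 · 6654 m²/s ≈ 1.614e+13 m²/s.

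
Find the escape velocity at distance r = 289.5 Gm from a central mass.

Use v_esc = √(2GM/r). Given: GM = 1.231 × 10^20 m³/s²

Convert to SI: r = 289.5 Gm = 2.895e+11 m.
Escape velocity comes from setting total energy to zero: ½v² − GM/r = 0 ⇒ v_esc = √(2GM / r).
v_esc = √(2 · 1.231e+20 / 2.895e+11) m/s ≈ 2.916e+04 m/s = 29.16 km/s.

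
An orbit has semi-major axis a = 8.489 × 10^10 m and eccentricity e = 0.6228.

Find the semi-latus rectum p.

p = a (1 − e²).
p = 8.489e+10 · (1 − (0.6228)²) = 8.489e+10 · 0.61212 ≈ 5.196e+10 m = 5.196 × 10^10 m.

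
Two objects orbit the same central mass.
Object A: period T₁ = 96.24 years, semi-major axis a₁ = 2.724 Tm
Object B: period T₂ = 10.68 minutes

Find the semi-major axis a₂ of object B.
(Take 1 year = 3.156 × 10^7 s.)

Convert to SI: T₁ = 96.24 years = 3.03733e+09 s; a₁ = 2.724 Tm = 2.724e+12 m; T₂ = 10.68 minutes = 640.8 s.
Kepler's third law: (T₁/T₂)² = (a₁/a₂)³ ⇒ a₂ = a₁ · (T₂/T₁)^(2/3).
T₂/T₁ = 640.8 / 3.03733e+09 = 2.10974e-07.
a₂ = 2.724e+12 · (2.10974e-07)^(2/3) m ≈ 9.654e+07 m = 96.54 Mm.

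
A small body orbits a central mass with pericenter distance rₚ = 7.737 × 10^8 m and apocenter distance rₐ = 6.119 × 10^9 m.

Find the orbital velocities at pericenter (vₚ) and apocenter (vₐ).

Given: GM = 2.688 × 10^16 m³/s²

Use the vis-viva equation v² = GM(2/r − 1/a) with a = (rₚ + rₐ)/2 = (7.737e+08 + 6.119e+09)/2 = 3.44635e+09 m.
vₚ = √(GM · (2/rₚ − 1/a)) = √(2.688e+16 · (2/7.737e+08 − 1/3.44635e+09)) m/s ≈ 7854 m/s = 7.854 km/s.
vₐ = √(GM · (2/rₐ − 1/a)) = √(2.688e+16 · (2/6.119e+09 − 1/3.44635e+09)) m/s ≈ 993.1 m/s = 993.1 m/s.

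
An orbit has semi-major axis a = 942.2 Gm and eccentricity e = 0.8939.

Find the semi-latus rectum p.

Convert to SI: a = 942.2 Gm = 9.422e+11 m.
p = a (1 − e²).
p = 9.422e+11 · (1 − (0.8939)²) = 9.422e+11 · 0.200943 ≈ 1.893e+11 m = 189.3 Gm.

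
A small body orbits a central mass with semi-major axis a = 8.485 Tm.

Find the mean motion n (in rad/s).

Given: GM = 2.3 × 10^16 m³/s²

Convert to SI: a = 8.485 Tm = 8.485e+12 m.
n = √(GM / a³).
n = √(2.3e+16 / (8.485e+12)³) rad/s ≈ 6.136e-12 rad/s.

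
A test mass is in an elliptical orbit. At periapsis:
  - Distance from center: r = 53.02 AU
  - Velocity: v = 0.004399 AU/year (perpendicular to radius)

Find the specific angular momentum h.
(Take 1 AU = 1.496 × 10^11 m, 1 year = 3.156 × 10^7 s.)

Convert to SI: r = 53.02 AU = 7.93179e+12 m; v = 0.004399 AU/year = 20.852 m/s.
With v perpendicular to r, h = r · v.
h = 7.93179e+12 · 20.852 m²/s ≈ 1.654e+14 m²/s.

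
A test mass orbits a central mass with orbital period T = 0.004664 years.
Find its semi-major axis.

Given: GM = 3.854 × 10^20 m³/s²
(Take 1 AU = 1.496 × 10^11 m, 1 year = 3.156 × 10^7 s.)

Convert to SI: T = 0.004664 years = 147196 s.
Invert Kepler's third law: a = (GM · T² / (4π²))^(1/3).
Substituting T = 147196 s and GM = 3.854e+20 m³/s²:
a = (3.854e+20 · (147196)² / (4π²))^(1/3) m
a ≈ 5.958e+09 m = 0.03983 AU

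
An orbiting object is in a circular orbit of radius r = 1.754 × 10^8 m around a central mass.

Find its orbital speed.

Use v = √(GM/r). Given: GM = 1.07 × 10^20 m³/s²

For a circular orbit, gravity supplies the centripetal force, so v = √(GM / r).
v = √(1.07e+20 / 1.754e+08) m/s ≈ 7.81e+05 m/s = 781 km/s.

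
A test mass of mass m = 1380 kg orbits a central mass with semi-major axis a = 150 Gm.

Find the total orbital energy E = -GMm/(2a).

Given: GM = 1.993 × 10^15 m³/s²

Convert to SI: a = 150 Gm = 1.5e+11 m.
E = −GMm / (2a).
E = −1.993e+15 · 1380 / (2 · 1.5e+11) J ≈ -9.168e+06 J = -9.168 MJ.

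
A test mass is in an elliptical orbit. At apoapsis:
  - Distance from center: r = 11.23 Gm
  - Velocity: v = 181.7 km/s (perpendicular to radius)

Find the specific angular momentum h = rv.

Convert to SI: r = 11.23 Gm = 1.123e+10 m; v = 181.7 km/s = 181700 m/s.
With v perpendicular to r, h = r · v.
h = 1.123e+10 · 181700 m²/s ≈ 2.04e+15 m²/s.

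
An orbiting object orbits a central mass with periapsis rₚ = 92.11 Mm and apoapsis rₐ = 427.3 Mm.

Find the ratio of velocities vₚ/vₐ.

Convert to SI: rₚ = 92.11 Mm = 9.211e+07 m; rₐ = 427.3 Mm = 4.273e+08 m.
Conservation of angular momentum gives rₚvₚ = rₐvₐ, so vₚ/vₐ = rₐ/rₚ.
vₚ/vₐ = 4.273e+08 / 9.211e+07 ≈ 4.639.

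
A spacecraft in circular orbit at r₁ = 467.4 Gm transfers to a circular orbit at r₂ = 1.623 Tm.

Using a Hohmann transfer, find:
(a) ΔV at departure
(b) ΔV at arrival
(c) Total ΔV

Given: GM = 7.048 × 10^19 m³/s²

Convert to SI: r₁ = 467.4 Gm = 4.674e+11 m; r₂ = 1.623 Tm = 1.623e+12 m.
Transfer semi-major axis: a_t = (r₁ + r₂)/2 = (4.674e+11 + 1.623e+12)/2 = 1.0452e+12 m.
Circular speeds: v₁ = √(GM/r₁) = 12279.7 m/s, v₂ = √(GM/r₂) = 6589.82 m/s.
Transfer speeds (vis-viva v² = GM(2/r − 1/a_t)): v₁ᵗ = 15302 m/s, v₂ᵗ = 4406.75 m/s.
(a) ΔV₁ = |v₁ᵗ − v₁| ≈ 3022 m/s = 3.022 km/s.
(b) ΔV₂ = |v₂ − v₂ᵗ| ≈ 2183 m/s = 2.183 km/s.
(c) ΔV_total = ΔV₁ + ΔV₂ ≈ 5205 m/s = 5.205 km/s.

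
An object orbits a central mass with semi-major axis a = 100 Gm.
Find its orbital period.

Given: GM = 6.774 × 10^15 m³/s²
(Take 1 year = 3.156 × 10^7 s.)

Convert to SI: a = 100 Gm = 1e+11 m.
Kepler's third law: T = 2π √(a³ / GM).
Substituting a = 1e+11 m and GM = 6.774e+15 m³/s²:
T = 2π √((1e+11)³ / 6.774e+15) s
T ≈ 2.414e+09 s = 76.49 years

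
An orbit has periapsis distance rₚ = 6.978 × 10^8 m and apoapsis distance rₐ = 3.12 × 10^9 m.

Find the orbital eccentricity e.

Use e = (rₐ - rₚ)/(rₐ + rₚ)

e = (rₐ − rₚ) / (rₐ + rₚ).
e = (3.12e+09 − 6.978e+08) / (3.12e+09 + 6.978e+08) = 2.4222e+09 / 3.8178e+09 ≈ 0.6344.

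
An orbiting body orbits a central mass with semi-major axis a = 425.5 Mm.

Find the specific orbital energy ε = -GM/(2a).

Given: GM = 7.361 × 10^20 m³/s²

Convert to SI: a = 425.5 Mm = 4.255e+08 m.
ε = −GM / (2a).
ε = −7.361e+20 / (2 · 4.255e+08) J/kg ≈ -8.65e+11 J/kg = -865 GJ/kg.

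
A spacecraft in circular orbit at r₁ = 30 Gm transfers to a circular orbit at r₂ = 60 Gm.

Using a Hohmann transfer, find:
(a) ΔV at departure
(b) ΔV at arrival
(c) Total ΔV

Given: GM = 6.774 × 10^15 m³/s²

Convert to SI: r₁ = 30 Gm = 3e+10 m; r₂ = 60 Gm = 6e+10 m.
Transfer semi-major axis: a_t = (r₁ + r₂)/2 = (3e+10 + 6e+10)/2 = 4.5e+10 m.
Circular speeds: v₁ = √(GM/r₁) = 475.184 m/s, v₂ = √(GM/r₂) = 336.006 m/s.
Transfer speeds (vis-viva v² = GM(2/r − 1/a_t)): v₁ᵗ = 548.695 m/s, v₂ᵗ = 274.348 m/s.
(a) ΔV₁ = |v₁ᵗ − v₁| ≈ 73.51 m/s = 73.51 m/s.
(b) ΔV₂ = |v₂ − v₂ᵗ| ≈ 61.66 m/s = 61.66 m/s.
(c) ΔV_total = ΔV₁ + ΔV₂ ≈ 135.2 m/s = 135.2 m/s.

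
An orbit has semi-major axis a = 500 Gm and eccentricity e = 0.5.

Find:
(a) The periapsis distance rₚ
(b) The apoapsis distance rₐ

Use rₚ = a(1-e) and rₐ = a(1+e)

Convert to SI: a = 500 Gm = 5e+11 m.
(a) rₚ = a(1 − e) = 5e+11 · (1 − 0.5) = 5e+11 · 0.5 ≈ 2.5e+11 m = 250 Gm.
(b) rₐ = a(1 + e) = 5e+11 · (1 + 0.5) = 5e+11 · 1.5 ≈ 7.5e+11 m = 750 Gm.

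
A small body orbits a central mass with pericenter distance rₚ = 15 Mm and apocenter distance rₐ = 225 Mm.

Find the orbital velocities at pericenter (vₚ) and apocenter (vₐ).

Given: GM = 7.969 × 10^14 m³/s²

Convert to SI: rₚ = 15 Mm = 1.5e+07 m; rₐ = 225 Mm = 2.25e+08 m.
Use the vis-viva equation v² = GM(2/r − 1/a) with a = (rₚ + rₐ)/2 = (1.5e+07 + 2.25e+08)/2 = 1.2e+08 m.
vₚ = √(GM · (2/rₚ − 1/a)) = √(7.969e+14 · (2/1.5e+07 − 1/1.2e+08)) m/s ≈ 9981 m/s = 9.981 km/s.
vₐ = √(GM · (2/rₐ − 1/a)) = √(7.969e+14 · (2/2.25e+08 − 1/1.2e+08)) m/s ≈ 665.4 m/s = 665.4 m/s.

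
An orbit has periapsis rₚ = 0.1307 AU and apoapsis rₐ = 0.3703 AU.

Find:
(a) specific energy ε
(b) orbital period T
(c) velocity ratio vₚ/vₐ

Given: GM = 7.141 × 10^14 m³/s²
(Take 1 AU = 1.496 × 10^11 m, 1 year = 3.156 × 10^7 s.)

Convert to SI: rₚ = 0.1307 AU = 1.95527e+10 m; rₐ = 0.3703 AU = 5.53969e+10 m.
(a) With a = (rₚ + rₐ)/2 = 3.74748e+10 m, ε = −GM/(2a) = −7.141e+14/(2 · 3.74748e+10) J/kg ≈ -9528 J/kg
(b) With a = (rₚ + rₐ)/2 = 3.74748e+10 m, T = 2π √(a³/GM) = 2π √((3.74748e+10)³/7.141e+14) s ≈ 1.706e+09 s
(c) Conservation of angular momentum (rₚvₚ = rₐvₐ) gives vₚ/vₐ = rₐ/rₚ = 5.53969e+10/1.95527e+10 ≈ 2.833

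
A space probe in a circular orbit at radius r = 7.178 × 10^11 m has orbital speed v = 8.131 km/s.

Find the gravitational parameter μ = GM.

Convert to SI: v = 8.131 km/s = 8131 m/s.
For a circular orbit v² = GM/r, so GM = v² · r.
GM = (8131)² · 7.178e+11 m³/s² ≈ 4.746e+19 m³/s² = 4.746 × 10^19 m³/s².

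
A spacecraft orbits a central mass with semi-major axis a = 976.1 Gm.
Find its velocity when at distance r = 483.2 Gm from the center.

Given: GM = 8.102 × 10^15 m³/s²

Convert to SI: a = 976.1 Gm = 9.761e+11 m; r = 483.2 Gm = 4.832e+11 m.
Vis-viva: v = √(GM · (2/r − 1/a)).
2/r − 1/a = 2/4.832e+11 − 1/9.761e+11 = 3.11459e-12 m⁻¹.
v = √(8.102e+15 · 3.11459e-12) m/s ≈ 158.9 m/s = 158.9 m/s.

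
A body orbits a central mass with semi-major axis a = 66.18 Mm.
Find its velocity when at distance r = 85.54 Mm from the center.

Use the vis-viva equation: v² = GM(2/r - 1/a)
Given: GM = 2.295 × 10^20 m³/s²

Convert to SI: a = 66.18 Mm = 6.618e+07 m; r = 85.54 Mm = 8.554e+07 m.
Vis-viva: v = √(GM · (2/r − 1/a)).
2/r − 1/a = 2/8.554e+07 − 1/6.618e+07 = 8.27057e-09 m⁻¹.
v = √(2.295e+20 · 8.27057e-09) m/s ≈ 1.378e+06 m/s = 1378 km/s.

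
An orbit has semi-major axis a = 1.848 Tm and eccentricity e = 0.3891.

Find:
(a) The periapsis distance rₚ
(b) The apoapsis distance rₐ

Convert to SI: a = 1.848 Tm = 1.848e+12 m.
(a) rₚ = a(1 − e) = 1.848e+12 · (1 − 0.3891) = 1.848e+12 · 0.6109 ≈ 1.129e+12 m = 1.129 Tm.
(b) rₐ = a(1 + e) = 1.848e+12 · (1 + 0.3891) = 1.848e+12 · 1.3891 ≈ 2.567e+12 m = 2.567 Tm.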